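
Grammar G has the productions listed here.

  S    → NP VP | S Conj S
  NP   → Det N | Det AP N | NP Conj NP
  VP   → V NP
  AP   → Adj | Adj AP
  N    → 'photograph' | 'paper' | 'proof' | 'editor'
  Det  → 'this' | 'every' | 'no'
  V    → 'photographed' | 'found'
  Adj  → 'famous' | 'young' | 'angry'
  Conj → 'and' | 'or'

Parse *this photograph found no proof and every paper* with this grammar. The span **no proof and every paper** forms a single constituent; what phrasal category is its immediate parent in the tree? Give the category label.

[S [NP [Det this] [N photograph]] [VP [V found] [NP [NP [Det no] [N proof]] [Conj and] [NP [Det every] [N paper]]]]]
The span 'no proof and every paper' is the NP node built by NP → NP Conj NP.
Its mother is the VP built by VP → V NP.

VP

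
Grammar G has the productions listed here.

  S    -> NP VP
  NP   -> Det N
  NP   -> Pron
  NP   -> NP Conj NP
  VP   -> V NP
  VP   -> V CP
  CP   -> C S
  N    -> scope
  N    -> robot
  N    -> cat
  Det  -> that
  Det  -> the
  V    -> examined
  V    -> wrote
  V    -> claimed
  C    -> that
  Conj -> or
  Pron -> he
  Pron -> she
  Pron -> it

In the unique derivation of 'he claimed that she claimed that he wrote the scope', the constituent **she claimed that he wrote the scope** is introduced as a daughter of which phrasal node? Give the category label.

S
  NP
    Pron: he
  VP
    V: claimed
    CP
      C: that
      S
        NP
          Pron: she
        VP
          V: claimed
          CP
            C: that
            S
              NP
                Pron: he
              VP
                V: wrote
                NP
                  Det: the
                  N: scope
The span 'she claimed that he wrote the scope' is the S node built by S → NP VP.
Its mother is the CP built by CP → C S.

CP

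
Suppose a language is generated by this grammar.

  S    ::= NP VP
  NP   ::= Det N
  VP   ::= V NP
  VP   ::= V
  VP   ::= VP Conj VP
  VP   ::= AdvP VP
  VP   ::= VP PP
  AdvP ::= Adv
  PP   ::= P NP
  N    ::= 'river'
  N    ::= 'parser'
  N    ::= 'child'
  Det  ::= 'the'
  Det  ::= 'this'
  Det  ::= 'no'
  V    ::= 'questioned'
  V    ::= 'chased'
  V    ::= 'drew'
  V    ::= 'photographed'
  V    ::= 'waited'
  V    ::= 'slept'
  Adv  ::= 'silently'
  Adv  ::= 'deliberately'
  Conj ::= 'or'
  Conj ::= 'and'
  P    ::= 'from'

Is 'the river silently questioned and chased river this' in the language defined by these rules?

Ungrammatical

A V word can never sit immediately before an N word in any string this grammar generates, so the substring 'chased river' rules out a derivation.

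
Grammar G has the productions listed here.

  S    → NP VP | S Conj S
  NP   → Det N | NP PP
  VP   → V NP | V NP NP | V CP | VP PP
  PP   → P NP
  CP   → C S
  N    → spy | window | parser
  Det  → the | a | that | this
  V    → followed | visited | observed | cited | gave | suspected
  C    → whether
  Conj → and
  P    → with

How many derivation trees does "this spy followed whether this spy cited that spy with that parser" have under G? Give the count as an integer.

3

Two of the 3 distinct bracketings:
[S [NP [Det this] [N spy]] [VP [V followed] [CP [C whether] [S [NP [Det this] [N spy]] [VP [V cited] [NP [NP [Det that] [N spy]] [PP [P with] [NP [Det that] [N parser]]]]]]]]]
[S [NP [Det this] [N spy]] [VP [V followed] [CP [C whether] [S [NP [Det this] [N spy]] [VP [VP [V cited] [NP [Det that] [N spy]]] [PP [P with] [NP [Det that] [N parser]]]]]]]]
The difference turns on whether NP → NP PP is used at the relevant span, versus an alternative expansion of NP.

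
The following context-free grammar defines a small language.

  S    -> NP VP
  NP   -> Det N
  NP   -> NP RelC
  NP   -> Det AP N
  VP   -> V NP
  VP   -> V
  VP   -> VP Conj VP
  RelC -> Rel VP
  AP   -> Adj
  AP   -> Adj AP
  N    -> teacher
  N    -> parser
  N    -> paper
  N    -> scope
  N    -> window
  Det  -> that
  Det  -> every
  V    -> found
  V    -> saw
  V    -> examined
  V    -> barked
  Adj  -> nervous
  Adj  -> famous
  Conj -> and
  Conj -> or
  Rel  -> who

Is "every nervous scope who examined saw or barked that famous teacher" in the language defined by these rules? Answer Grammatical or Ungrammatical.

[S [NP [NP [Det every] [AP [Adj nervous]] [N scope]] [RelC [Rel who] [VP [V examined]]]] [VP [VP [V saw]] [Conj or] [VP [V barked] [NP [Det that] [AP [Adj famous]] [N teacher]]]]]
The bracketing above is licensed at every node by one of the given productions, with S at the root.

Grammatical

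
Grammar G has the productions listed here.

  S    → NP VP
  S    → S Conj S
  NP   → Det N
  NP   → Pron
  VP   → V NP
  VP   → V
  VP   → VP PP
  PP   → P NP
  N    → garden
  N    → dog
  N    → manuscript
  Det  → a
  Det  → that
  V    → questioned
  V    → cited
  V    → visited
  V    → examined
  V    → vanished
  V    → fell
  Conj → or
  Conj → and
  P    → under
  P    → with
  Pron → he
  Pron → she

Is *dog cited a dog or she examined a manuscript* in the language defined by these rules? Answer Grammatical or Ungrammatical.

Ungrammatical

For S → NP VP, no prefix of the string parses as an NP. The alternative S rule S → S Conj S likewise has no satisfying split.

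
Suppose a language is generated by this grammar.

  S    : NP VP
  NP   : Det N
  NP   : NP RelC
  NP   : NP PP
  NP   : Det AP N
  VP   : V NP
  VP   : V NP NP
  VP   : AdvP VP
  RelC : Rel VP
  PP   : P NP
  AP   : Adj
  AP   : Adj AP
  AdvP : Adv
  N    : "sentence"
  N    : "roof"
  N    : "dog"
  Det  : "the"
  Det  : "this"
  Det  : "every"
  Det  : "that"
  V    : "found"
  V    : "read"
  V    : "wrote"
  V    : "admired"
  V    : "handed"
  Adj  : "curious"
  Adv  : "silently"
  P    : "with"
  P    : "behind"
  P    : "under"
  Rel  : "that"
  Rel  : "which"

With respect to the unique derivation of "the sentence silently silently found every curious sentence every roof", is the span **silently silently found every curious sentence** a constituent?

[S [NP [Det the] [N sentence]] [VP [AdvP [Adv silently]] [VP [AdvP [Adv silently]] [VP [V found] [NP [Det every] [AP [Adj curious]] [N sentence]] [NP [Det every] [N roof]]]]]]
The smallest constituent containing 'silently silently found every curious sentence' is the VP spanning 'silently silently found every curious sentence every roof'; no single node in the tree dominates exactly the given words.

No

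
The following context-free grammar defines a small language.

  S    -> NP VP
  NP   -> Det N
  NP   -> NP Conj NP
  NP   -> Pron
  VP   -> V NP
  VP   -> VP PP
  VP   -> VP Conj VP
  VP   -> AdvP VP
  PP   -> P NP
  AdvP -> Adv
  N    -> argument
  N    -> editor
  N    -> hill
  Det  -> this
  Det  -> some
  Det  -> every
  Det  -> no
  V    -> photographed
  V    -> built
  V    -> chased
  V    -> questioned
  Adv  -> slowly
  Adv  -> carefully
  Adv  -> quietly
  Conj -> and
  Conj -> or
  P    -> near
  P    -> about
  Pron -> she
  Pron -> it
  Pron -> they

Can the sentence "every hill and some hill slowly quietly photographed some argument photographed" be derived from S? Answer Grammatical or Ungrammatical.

Ungrammatical

For S → NP VP, every NP-prefix leaves a non-VP remainder: after 'every hill' the remainder is not a VP; after 'every hill and some hill' the remainder is not a VP.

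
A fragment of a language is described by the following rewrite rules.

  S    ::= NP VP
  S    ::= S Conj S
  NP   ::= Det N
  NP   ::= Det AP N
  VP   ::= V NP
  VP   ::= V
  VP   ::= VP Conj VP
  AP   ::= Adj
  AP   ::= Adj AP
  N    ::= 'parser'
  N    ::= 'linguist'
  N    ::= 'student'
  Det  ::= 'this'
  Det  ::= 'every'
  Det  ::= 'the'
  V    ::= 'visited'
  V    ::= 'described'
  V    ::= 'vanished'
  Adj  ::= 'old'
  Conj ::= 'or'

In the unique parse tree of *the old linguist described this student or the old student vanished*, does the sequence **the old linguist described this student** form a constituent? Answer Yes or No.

Yes

[S [S [NP [Det the] [AP [Adj old]] [N linguist]] [VP [V described] [NP [Det this] [N student]]]] [Conj or] [S [NP [Det the] [AP [Adj old]] [N student]] [VP [V vanished]]]]
The words 'the old linguist described this student' are exhaustively dominated by a single S node (built by S → NP VP), so they form a constituent.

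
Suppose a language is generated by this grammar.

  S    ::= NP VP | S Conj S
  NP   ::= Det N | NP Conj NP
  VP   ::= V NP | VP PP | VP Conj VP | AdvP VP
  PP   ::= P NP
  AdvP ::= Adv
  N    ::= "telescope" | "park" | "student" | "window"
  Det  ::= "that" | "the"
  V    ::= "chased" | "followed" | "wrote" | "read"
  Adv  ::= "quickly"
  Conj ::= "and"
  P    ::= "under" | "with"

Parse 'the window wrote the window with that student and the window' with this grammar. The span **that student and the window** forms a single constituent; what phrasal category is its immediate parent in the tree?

[S [NP [Det the] [N window]] [VP [VP [V wrote] [NP [Det the] [N window]]] [PP [P with] [NP [NP [Det that] [N student]] [Conj and] [NP [Det the] [N window]]]]]]
The span 'that student and the window' is the NP node built by NP → NP Conj NP.
Its mother is the PP built by PP → P NP.

PP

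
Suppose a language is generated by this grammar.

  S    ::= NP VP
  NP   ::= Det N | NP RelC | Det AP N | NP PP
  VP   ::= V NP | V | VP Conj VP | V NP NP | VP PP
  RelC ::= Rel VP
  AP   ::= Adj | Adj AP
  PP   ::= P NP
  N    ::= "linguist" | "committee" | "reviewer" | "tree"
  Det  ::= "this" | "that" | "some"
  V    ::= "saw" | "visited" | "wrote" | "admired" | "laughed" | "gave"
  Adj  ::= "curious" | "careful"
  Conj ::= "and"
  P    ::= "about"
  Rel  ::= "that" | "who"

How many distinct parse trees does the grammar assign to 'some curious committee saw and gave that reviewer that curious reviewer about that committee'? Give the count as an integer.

Two of the 3 distinct bracketings:
[S [NP [Det some] [AP [Adj curious]] [N committee]] [VP [VP [V saw]] [Conj and] [VP [V gave] [NP [Det that] [N reviewer]] [NP [NP [Det that] [AP [Adj curious]] [N reviewer]] [PP [P about] [NP [Det that] [N committee]]]]]]]
[S [NP [Det some] [AP [Adj curious]] [N committee]] [VP [VP [V saw]] [Conj and] [VP [VP [V gave] [NP [Det that] [N reviewer]] [NP [Det that] [AP [Adj curious]] [N reviewer]]] [PP [P about] [NP [Det that] [N committee]]]]]]
The difference turns on whether NP → NP PP is used at the relevant span, versus an alternative expansion of NP.

3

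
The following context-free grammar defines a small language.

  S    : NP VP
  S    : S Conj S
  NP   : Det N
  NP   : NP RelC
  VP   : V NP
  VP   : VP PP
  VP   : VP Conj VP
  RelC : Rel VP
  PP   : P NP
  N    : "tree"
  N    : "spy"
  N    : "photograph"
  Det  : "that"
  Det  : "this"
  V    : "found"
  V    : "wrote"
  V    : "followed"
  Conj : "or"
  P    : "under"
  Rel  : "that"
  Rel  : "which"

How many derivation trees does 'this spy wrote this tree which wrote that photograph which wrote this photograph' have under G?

2

The two bracketings:
[S [NP [Det this] [N spy]] [VP [V wrote] [NP [NP [Det this] [N tree]] [RelC [Rel which] [VP [V wrote] [NP [NP [Det that] [N photograph]] [RelC [Rel which] [VP [V wrote] [NP [Det this] [N photograph]]]]]]]]]]
[S [NP [Det this] [N spy]] [VP [V wrote] [NP [NP [NP [Det this] [N tree]] [RelC [Rel which] [VP [V wrote] [NP [Det that] [N photograph]]]]] [RelC [Rel which] [VP [V wrote] [NP [Det this] [N photograph]]]]]]]
The trees differ in how a recursive rule is bracketed over the same span.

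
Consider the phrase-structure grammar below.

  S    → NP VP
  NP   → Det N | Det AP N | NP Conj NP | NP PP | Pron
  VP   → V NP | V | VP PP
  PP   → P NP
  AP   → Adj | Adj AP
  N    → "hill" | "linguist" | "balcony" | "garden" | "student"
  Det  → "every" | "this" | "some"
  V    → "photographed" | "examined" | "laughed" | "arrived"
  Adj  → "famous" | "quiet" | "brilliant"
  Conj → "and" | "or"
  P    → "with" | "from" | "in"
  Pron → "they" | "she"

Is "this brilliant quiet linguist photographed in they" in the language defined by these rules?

Grammatical

[S [NP [Det this] [AP [Adj brilliant] [AP [Adj quiet]]] [N linguist]] [VP [VP [V photographed]] [PP [P in] [NP [Pron they]]]]]
Each bracket corresponds to one application of a listed rule, so the string is derivable from S.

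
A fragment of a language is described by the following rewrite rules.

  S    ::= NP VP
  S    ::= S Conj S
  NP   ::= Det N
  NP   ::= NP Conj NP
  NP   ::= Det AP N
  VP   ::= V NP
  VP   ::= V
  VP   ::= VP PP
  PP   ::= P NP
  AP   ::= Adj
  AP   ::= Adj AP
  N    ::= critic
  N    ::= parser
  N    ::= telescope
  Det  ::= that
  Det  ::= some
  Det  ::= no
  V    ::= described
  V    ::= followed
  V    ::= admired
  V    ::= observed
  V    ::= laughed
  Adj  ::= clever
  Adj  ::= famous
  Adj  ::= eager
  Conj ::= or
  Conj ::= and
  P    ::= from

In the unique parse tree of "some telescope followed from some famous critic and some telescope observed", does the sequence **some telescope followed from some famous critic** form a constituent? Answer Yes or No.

Yes

[S [S [NP [Det some] [N telescope]] [VP [VP [V followed]] [PP [P from] [NP [Det some] [AP [Adj famous]] [N critic]]]]] [Conj and] [S [NP [Det some] [N telescope]] [VP [V observed]]]]
The words 'some telescope followed from some famous critic' are exhaustively dominated by a single S node (built by S → NP VP), so they form a constituent.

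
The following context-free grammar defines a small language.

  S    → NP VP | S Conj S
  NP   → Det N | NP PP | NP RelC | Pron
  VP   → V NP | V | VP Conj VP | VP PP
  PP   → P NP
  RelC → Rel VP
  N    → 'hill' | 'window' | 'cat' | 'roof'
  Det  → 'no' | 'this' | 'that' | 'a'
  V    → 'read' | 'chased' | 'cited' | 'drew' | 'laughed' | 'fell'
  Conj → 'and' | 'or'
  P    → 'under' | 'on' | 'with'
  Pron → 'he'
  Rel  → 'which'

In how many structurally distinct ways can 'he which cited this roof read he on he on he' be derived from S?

Two of the 5 distinct bracketings:
[S [NP [NP [Pron he]] [RelC [Rel which] [VP [V cited] [NP [Det this] [N roof]]]]] [VP [V read] [NP [NP [Pron he]] [PP [P on] [NP [NP [Pron he]] [PP [P on] [NP [Pron he]]]]]]]]
[S [NP [NP [Pron he]] [RelC [Rel which] [VP [V cited] [NP [Det this] [N roof]]]]] [VP [V read] [NP [NP [NP [Pron he]] [PP [P on] [NP [Pron he]]]] [PP [P on] [NP [Pron he]]]]]]
The trees differ in how a recursive rule is bracketed over the same span.

5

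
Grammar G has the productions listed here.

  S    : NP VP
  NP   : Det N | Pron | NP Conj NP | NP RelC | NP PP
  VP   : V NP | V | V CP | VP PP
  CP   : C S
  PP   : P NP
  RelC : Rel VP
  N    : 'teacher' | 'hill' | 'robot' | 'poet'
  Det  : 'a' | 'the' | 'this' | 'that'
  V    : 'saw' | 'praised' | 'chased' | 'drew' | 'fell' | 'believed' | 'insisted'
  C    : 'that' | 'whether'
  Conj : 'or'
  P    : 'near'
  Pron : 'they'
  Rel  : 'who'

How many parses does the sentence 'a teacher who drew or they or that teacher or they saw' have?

5

Two of the 5 distinct bracketings:
[S [NP [NP [NP [Det a] [N teacher]] [RelC [Rel who] [VP [V drew]]]] [Conj or] [NP [NP [Pron they]] [Conj or] [NP [NP [Det that] [N teacher]] [Conj or] [NP [Pron they]]]]] [VP [V saw]]]
[S [NP [NP [NP [Det a] [N teacher]] [RelC [Rel who] [VP [V drew]]]] [Conj or] [NP [NP [NP [Pron they]] [Conj or] [NP [Det that] [N teacher]]] [Conj or] [NP [Pron they]]]] [VP [V saw]]]
The trees differ in how a recursive rule is bracketed over the same span.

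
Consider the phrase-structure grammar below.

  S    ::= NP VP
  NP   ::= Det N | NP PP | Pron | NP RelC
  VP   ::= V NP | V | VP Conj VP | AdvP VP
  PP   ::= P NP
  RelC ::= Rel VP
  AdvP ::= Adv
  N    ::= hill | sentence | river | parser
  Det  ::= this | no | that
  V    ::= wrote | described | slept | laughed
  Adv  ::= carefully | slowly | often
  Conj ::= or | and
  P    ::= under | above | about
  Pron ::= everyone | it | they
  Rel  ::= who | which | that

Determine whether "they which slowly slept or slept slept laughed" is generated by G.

Ungrammatical

For S → NP VP, every NP-prefix leaves a non-VP remainder: after 'they' the remainder is not a VP; after 'they which slowly slept' the remainder is not a VP; after 'they which slowly slept or slept' the remainder is not a VP.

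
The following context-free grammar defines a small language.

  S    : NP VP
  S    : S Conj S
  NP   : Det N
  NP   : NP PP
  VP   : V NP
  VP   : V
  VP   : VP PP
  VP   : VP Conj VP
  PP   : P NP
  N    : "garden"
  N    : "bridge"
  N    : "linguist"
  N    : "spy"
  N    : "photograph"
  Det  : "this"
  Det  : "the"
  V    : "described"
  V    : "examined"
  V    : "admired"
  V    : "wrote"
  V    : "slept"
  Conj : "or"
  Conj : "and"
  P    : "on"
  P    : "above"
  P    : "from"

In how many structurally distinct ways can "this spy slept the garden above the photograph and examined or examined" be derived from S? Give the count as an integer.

Two of the 4 distinct bracketings:
[S [NP [Det this] [N spy]] [VP [VP [V slept] [NP [NP [Det the] [N garden]] [PP [P above] [NP [Det the] [N photograph]]]]] [Conj and] [VP [VP [V examined]] [Conj or] [VP [V examined]]]]]
[S [NP [Det this] [N spy]] [VP [VP [VP [V slept] [NP [Det the] [N garden]]] [PP [P above] [NP [Det the] [N photograph]]]] [Conj and] [VP [VP [V examined]] [Conj or] [VP [V examined]]]]]
The difference turns on whether NP → NP PP is used at the relevant span, versus an alternative expansion of NP.

4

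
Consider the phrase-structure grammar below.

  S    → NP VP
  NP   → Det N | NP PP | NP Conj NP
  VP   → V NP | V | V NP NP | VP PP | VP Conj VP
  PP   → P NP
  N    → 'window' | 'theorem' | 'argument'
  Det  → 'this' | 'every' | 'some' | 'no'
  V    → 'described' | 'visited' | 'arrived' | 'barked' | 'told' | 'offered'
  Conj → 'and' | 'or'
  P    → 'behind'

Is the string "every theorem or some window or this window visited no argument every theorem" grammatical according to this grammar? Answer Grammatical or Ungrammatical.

S
  NP
    NP
      Det: every
      N: theorem
    Conj: or
    NP
      NP
        Det: some
        N: window
      Conj: or
      NP
        Det: this
        N: window
  VP
    V: visited
    NP
      Det: no
      N: argument
    NP
      Det: every
      N: theorem
Each bracket corresponds to one application of a listed rule, so the string is derivable from S.

Grammatical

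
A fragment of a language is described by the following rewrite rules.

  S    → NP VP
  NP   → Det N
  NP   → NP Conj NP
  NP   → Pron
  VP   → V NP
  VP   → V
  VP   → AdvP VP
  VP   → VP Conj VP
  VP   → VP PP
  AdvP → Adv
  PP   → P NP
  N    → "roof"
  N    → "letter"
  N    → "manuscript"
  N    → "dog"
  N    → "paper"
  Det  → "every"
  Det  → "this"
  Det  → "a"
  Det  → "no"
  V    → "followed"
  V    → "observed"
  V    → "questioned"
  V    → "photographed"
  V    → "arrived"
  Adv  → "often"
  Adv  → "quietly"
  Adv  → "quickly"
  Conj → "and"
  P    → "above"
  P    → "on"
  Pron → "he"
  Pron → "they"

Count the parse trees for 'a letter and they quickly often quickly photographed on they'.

4

Two of the 4 distinct bracketings:
[S [NP [NP [Det a] [N letter]] [Conj and] [NP [Pron they]]] [VP [AdvP [Adv quickly]] [VP [AdvP [Adv often]] [VP [AdvP [Adv quickly]] [VP [VP [V photographed]] [PP [P on] [NP [Pron they]]]]]]]]
[S [NP [NP [Det a] [N letter]] [Conj and] [NP [Pron they]]] [VP [AdvP [Adv quickly]] [VP [AdvP [Adv often]] [VP [VP [AdvP [Adv quickly]] [VP [V photographed]]] [PP [P on] [NP [Pron they]]]]]]]
The trees differ in how a recursive rule is bracketed over the same span.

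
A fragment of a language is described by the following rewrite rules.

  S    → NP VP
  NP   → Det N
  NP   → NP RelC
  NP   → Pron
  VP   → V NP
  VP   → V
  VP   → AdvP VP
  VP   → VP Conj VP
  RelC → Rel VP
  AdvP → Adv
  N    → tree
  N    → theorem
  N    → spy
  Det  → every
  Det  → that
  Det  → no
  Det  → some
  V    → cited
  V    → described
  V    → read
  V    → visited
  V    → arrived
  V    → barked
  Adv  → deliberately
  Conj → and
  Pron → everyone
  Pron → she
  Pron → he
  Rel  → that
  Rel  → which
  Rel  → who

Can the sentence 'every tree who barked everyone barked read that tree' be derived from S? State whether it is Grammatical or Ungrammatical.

For S → NP VP, every NP-prefix leaves a non-VP remainder: after 'every tree' the remainder is not a VP; after 'every tree who barked' the remainder is not a VP; after 'every tree who barked everyone' the remainder is not a VP.

Ungrammatical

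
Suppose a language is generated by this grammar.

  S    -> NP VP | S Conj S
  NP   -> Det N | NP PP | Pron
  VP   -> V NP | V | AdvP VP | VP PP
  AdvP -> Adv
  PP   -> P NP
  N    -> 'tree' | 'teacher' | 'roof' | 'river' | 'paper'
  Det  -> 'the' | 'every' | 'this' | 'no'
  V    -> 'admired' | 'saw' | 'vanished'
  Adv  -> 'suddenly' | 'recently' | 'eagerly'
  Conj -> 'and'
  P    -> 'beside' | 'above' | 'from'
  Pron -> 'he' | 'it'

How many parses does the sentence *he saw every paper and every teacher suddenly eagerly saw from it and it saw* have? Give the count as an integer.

Two of the 6 distinct bracketings:
[S [S [NP [Pron he]] [VP [V saw] [NP [Det every] [N paper]]]] [Conj and] [S [S [NP [Det every] [N teacher]] [VP [AdvP [Adv suddenly]] [VP [AdvP [Adv eagerly]] [VP [VP [V saw]] [PP [P from] [NP [Pron it]]]]]]] [Conj and] [S [NP [Pron it]] [VP [V saw]]]]]
[S [S [NP [Pron he]] [VP [V saw] [NP [Det every] [N paper]]]] [Conj and] [S [S [NP [Det every] [N teacher]] [VP [AdvP [Adv suddenly]] [VP [VP [AdvP [Adv eagerly]] [VP [V saw]]] [PP [P from] [NP [Pron it]]]]]] [Conj and] [S [NP [Pron it]] [VP [V saw]]]]]
The trees differ in how a recursive rule is bracketed over the same span.

6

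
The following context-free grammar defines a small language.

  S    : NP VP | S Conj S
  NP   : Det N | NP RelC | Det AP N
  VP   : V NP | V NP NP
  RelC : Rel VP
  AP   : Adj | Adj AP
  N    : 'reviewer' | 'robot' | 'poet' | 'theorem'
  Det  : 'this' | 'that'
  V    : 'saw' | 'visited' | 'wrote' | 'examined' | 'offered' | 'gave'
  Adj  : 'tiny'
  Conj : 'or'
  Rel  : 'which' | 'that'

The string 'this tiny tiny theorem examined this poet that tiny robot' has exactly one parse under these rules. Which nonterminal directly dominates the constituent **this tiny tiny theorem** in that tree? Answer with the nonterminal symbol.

[S [NP [Det this] [AP [Adj tiny] [AP [Adj tiny]]] [N theorem]] [VP [V examined] [NP [Det this] [N poet]] [NP [Det that] [AP [Adj tiny]] [N robot]]]]
The span 'this tiny tiny theorem' is the NP node built by NP → Det AP N.
Its mother is the S built by S → NP VP.

S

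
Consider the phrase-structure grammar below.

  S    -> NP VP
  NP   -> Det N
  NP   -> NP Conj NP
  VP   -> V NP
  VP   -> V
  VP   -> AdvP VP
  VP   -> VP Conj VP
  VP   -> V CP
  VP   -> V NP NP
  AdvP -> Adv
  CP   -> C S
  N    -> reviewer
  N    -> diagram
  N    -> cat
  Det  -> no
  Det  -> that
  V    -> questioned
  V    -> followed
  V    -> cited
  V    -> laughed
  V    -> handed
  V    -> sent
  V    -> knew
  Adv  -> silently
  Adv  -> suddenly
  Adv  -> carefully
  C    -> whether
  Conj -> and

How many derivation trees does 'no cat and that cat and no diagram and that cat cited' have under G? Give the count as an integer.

Two of the 5 distinct bracketings:
[S [NP [NP [Det no] [N cat]] [Conj and] [NP [NP [Det that] [N cat]] [Conj and] [NP [NP [Det no] [N diagram]] [Conj and] [NP [Det that] [N cat]]]]] [VP [V cited]]]
[S [NP [NP [Det no] [N cat]] [Conj and] [NP [NP [NP [Det that] [N cat]] [Conj and] [NP [Det no] [N diagram]]] [Conj and] [NP [Det that] [N cat]]]] [VP [V cited]]]
The trees differ in how a recursive rule is bracketed over the same span.

5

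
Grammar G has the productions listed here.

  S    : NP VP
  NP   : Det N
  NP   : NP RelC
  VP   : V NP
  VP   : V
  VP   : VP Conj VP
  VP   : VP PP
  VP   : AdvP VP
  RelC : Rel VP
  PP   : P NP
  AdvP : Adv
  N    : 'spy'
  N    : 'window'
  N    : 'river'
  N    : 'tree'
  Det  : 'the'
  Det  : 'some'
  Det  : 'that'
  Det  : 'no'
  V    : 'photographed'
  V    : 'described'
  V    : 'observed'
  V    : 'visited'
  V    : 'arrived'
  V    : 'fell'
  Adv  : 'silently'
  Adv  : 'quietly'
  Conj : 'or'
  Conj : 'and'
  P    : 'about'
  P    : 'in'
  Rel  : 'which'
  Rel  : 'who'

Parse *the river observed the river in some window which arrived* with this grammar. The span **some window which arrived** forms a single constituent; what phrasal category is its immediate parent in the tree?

PP

[S [NP [Det the] [N river]] [VP [VP [V observed] [NP [Det the] [N river]]] [PP [P in] [NP [NP [Det some] [N window]] [RelC [Rel which] [VP [V arrived]]]]]]]
The span 'some window which arrived' is the NP node built by NP → NP RelC.
Its mother is the PP built by PP → P NP.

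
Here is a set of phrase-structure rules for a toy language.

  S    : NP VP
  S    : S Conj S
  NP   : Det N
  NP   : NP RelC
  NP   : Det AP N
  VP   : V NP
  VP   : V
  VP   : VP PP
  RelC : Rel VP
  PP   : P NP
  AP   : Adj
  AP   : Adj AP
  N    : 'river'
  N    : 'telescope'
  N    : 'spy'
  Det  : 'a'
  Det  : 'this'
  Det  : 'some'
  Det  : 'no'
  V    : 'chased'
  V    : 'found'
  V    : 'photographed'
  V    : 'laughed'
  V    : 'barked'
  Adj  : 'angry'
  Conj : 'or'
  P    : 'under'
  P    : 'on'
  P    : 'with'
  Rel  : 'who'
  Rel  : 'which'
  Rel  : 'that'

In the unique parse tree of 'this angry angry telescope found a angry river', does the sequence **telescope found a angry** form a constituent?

No

[S [NP [Det this] [AP [Adj angry] [AP [Adj angry]]] [N telescope]] [VP [V found] [NP [Det a] [AP [Adj angry]] [N river]]]]
The smallest constituent containing 'telescope found a angry' is the S spanning 'this angry angry telescope found a angry river'; no single node in the tree dominates exactly the given words.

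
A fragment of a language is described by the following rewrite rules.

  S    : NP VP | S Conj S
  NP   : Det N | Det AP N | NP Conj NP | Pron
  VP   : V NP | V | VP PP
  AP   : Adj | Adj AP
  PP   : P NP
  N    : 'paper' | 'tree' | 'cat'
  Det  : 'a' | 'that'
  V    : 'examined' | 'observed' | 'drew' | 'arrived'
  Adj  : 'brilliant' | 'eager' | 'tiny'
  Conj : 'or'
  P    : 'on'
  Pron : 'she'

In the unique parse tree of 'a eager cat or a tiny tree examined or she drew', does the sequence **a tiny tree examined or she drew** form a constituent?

No

[S [S [NP [NP [Det a] [AP [Adj eager]] [N cat]] [Conj or] [NP [Det a] [AP [Adj tiny]] [N tree]]] [VP [V examined]]] [Conj or] [S [NP [Pron she]] [VP [V drew]]]]
The smallest constituent containing 'a tiny tree examined or she drew' is the S spanning 'a eager cat or a tiny tree examined or she drew'; no single node in the tree dominates exactly the given words.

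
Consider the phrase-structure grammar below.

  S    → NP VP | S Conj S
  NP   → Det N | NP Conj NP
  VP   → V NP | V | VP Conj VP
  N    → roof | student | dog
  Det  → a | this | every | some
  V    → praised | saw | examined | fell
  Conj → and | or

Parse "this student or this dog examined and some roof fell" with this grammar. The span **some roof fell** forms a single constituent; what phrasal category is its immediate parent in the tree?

S

S
  S
    NP
      NP
        Det: this
        N: student
      Conj: or
      NP
        Det: this
        N: dog
    VP
      V: examined
  Conj: and
  S
    NP
      Det: some
      N: roof
    VP
      V: fell
The span 'some roof fell' is the S node built by S → NP VP.
Its mother is the S built by S → S Conj S.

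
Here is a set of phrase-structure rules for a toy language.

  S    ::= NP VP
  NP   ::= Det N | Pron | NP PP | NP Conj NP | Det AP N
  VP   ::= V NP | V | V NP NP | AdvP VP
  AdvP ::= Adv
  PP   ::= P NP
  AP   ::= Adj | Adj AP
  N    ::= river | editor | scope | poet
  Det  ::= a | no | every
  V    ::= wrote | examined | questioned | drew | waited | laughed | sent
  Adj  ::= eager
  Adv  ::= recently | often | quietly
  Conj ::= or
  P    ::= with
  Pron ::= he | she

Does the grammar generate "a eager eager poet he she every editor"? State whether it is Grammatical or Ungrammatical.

For S → NP VP, the only prefix that parses as NP is 'a eager eager poet', but the remainder 'he she every editor' is not a VP under these rules.

Ungrammatical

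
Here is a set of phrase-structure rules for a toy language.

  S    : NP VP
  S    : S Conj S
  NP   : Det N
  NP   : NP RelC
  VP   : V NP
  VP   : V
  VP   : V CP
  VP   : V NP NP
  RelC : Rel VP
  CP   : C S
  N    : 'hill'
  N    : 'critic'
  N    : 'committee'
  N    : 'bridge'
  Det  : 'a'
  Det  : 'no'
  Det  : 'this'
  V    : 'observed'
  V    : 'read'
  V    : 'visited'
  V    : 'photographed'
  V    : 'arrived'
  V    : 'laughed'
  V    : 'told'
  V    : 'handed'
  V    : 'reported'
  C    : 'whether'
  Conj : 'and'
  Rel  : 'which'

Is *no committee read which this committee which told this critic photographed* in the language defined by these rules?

Ungrammatical

A Rel word can never sit immediately before a Det word in any string this grammar generates, so the substring 'which this' rules out a derivation.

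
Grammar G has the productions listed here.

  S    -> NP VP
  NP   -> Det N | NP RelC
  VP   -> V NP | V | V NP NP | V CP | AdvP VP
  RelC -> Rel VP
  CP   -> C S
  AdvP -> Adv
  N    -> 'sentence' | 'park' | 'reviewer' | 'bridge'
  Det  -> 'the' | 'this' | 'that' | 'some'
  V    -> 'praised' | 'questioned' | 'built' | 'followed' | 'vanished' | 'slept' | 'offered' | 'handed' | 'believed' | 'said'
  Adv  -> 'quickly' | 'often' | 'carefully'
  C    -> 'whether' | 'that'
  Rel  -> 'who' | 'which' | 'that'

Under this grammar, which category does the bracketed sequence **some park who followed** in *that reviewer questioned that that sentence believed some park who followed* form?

NP

S
  NP
    Det: that
    N: reviewer
  VP
    V: questioned
    CP
      C: that
      S
        NP
          Det: that
          N: sentence
        VP
          V: believed
          NP
            NP
              Det: some
              N: park
            RelC
              Rel: who
              VP
                V: followed
The span 'some park who followed' is the NP node built by NP → NP RelC.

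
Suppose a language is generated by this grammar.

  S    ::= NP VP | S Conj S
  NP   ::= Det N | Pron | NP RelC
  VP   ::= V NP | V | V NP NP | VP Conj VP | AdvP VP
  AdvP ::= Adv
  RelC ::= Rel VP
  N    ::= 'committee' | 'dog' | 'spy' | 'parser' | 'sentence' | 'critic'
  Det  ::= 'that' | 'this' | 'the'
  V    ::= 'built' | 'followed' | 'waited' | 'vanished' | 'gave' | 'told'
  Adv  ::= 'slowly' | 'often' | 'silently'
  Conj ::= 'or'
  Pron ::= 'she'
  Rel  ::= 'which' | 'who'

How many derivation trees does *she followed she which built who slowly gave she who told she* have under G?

Two of the 6 distinct bracketings:
[S [NP [Pron she]] [VP [V followed] [NP [NP [NP [Pron she]] [RelC [Rel which] [VP [V built]]]] [RelC [Rel who] [VP [AdvP [Adv slowly]] [VP [V gave] [NP [NP [Pron she]] [RelC [Rel who] [VP [V told] [NP [Pron she]]]]]]]]]]]
[S [NP [Pron she]] [VP [V followed] [NP [NP [NP [Pron she]] [RelC [Rel which] [VP [V built]]]] [RelC [Rel who] [VP [AdvP [Adv slowly]] [VP [V gave] [NP [NP [Pron she]] [RelC [Rel who] [VP [V told]]]] [NP [Pron she]]]]]]]]
The difference turns on whether VP → V NP NP is used at the relevant span, versus an alternative expansion of VP.

6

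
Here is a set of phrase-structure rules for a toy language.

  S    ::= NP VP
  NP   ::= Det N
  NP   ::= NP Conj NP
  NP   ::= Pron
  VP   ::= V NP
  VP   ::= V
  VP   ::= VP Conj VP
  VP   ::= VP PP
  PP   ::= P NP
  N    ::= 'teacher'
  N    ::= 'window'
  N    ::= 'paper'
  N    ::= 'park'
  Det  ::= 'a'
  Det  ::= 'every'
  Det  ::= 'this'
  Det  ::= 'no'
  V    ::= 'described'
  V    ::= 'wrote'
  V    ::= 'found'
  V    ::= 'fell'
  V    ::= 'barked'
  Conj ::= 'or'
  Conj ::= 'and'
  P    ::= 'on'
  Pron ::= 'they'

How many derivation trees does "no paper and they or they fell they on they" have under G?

2

The two bracketings:
[S [NP [NP [Det no] [N paper]] [Conj and] [NP [NP [Pron they]] [Conj or] [NP [Pron they]]]] [VP [VP [V fell] [NP [Pron they]]] [PP [P on] [NP [Pron they]]]]]
[S [NP [NP [NP [Det no] [N paper]] [Conj and] [NP [Pron they]]] [Conj or] [NP [Pron they]]] [VP [VP [V fell] [NP [Pron they]]] [PP [P on] [NP [Pron they]]]]]
The trees differ in how a recursive rule is bracketed over the same span.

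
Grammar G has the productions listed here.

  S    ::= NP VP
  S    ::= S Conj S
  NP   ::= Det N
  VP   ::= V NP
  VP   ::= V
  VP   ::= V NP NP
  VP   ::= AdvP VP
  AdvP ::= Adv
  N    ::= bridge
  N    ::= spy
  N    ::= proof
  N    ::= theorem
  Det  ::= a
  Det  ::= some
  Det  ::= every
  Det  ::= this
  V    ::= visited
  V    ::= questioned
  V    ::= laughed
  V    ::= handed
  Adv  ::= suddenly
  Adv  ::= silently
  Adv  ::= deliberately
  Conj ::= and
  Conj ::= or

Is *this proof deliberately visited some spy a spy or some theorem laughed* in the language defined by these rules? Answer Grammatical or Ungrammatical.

[S [S [NP [Det this] [N proof]] [VP [AdvP [Adv deliberately]] [VP [V visited] [NP [Det some] [N spy]] [NP [Det a] [N spy]]]]] [Conj or] [S [NP [Det some] [N theorem]] [VP [V laughed]]]]
The bracketing above is licensed at every node by one of the given productions, with S at the root.

Grammatical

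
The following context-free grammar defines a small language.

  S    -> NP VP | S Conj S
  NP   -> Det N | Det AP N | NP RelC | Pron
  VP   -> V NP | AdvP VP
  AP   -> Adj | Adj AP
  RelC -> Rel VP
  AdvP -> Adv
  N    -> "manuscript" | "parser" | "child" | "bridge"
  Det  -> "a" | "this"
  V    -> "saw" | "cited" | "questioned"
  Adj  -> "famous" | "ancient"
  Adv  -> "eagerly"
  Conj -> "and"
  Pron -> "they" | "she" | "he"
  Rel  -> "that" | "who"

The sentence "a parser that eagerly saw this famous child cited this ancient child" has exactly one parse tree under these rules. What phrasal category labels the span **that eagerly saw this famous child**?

[S [NP [NP [Det a] [N parser]] [RelC [Rel that] [VP [AdvP [Adv eagerly]] [VP [V saw] [NP [Det this] [AP [Adj famous]] [N child]]]]]] [VP [V cited] [NP [Det this] [AP [Adj ancient]] [N child]]]]
The span 'that eagerly saw this famous child' is the RelC node built by RelC → Rel VP.

RelC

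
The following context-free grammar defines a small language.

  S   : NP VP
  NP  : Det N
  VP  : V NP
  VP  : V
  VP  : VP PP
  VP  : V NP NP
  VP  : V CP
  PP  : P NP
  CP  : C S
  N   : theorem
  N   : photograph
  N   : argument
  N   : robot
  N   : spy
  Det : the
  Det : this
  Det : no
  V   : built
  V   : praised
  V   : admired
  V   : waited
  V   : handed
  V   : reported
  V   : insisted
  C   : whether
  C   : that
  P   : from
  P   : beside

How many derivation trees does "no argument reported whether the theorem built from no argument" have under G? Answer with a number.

The two bracketings:
[S [NP [Det no] [N argument]] [VP [VP [V reported] [CP [C whether] [S [NP [Det the] [N theorem]] [VP [V built]]]]] [PP [P from] [NP [Det no] [N argument]]]]]
[S [NP [Det no] [N argument]] [VP [V reported] [CP [C whether] [S [NP [Det the] [N theorem]] [VP [VP [V built]] [PP [P from] [NP [Det no] [N argument]]]]]]]]
The trees differ in how a recursive rule is bracketed over the same span.

2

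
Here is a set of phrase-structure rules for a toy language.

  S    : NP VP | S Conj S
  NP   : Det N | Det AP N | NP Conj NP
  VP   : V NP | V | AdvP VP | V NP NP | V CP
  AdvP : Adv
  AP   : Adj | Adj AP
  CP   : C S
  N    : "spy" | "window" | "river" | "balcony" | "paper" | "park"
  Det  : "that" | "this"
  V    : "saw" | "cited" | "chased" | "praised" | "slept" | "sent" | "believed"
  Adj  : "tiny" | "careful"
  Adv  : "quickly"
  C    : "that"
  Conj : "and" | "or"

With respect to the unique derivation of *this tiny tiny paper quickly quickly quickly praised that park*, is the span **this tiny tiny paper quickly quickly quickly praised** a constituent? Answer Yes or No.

[S [NP [Det this] [AP [Adj tiny] [AP [Adj tiny]]] [N paper]] [VP [AdvP [Adv quickly]] [VP [AdvP [Adv quickly]] [VP [AdvP [Adv quickly]] [VP [V praised] [NP [Det that] [N park]]]]]]]
The smallest constituent containing 'this tiny tiny paper quickly quickly quickly praised' is the S spanning 'this tiny tiny paper quickly quickly quickly praised that park'; no single node in the tree dominates exactly the given words.

No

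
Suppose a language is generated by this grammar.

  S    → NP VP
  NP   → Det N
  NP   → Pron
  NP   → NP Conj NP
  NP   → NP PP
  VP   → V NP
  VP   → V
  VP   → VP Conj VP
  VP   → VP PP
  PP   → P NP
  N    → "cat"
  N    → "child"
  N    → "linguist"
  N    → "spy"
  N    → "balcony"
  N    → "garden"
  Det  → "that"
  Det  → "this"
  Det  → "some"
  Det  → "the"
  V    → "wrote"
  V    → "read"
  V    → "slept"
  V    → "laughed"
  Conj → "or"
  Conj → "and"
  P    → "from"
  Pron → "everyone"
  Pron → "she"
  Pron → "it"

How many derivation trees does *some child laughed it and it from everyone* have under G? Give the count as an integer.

Two of the 3 distinct bracketings:
[S [NP [Det some] [N child]] [VP [V laughed] [NP [NP [Pron it]] [Conj and] [NP [NP [Pron it]] [PP [P from] [NP [Pron everyone]]]]]]]
[S [NP [Det some] [N child]] [VP [V laughed] [NP [NP [NP [Pron it]] [Conj and] [NP [Pron it]]] [PP [P from] [NP [Pron everyone]]]]]]
The trees differ in how a recursive rule is bracketed over the same span.

3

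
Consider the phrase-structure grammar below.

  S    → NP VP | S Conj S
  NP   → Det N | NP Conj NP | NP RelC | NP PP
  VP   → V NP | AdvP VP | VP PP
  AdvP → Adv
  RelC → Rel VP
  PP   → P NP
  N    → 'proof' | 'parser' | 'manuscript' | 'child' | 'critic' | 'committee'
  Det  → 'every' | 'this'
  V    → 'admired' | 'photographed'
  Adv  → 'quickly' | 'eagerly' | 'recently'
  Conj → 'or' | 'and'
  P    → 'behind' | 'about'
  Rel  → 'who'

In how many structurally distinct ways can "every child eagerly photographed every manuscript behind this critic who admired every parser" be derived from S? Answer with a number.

4

Two of the 4 distinct bracketings:
[S [NP [Det every] [N child]] [VP [AdvP [Adv eagerly]] [VP [V photographed] [NP [NP [NP [Det every] [N manuscript]] [PP [P behind] [NP [Det this] [N critic]]]] [RelC [Rel who] [VP [V admired] [NP [Det every] [N parser]]]]]]]]
[S [NP [Det every] [N child]] [VP [AdvP [Adv eagerly]] [VP [V photographed] [NP [NP [Det every] [N manuscript]] [PP [P behind] [NP [NP [Det this] [N critic]] [RelC [Rel who] [VP [V admired] [NP [Det every] [N parser]]]]]]]]]]
The trees differ in how a recursive rule is bracketed over the same span.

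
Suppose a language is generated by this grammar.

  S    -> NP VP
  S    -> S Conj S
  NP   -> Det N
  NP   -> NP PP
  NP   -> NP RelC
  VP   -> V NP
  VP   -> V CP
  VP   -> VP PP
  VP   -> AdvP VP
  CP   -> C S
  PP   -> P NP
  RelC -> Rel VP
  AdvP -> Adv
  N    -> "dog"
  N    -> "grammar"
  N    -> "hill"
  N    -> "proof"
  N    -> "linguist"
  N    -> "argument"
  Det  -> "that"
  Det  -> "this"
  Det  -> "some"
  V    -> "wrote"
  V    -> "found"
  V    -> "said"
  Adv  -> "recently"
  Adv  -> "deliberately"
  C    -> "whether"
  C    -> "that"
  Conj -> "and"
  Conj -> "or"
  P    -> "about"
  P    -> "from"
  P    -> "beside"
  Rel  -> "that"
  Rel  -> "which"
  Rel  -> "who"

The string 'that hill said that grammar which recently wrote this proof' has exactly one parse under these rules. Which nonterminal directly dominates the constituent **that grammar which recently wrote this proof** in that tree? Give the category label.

S
  NP
    Det: that
    N: hill
  VP
    V: said
    NP
      NP
        Det: that
        N: grammar
      RelC
        Rel: which
        VP
          AdvP
            Adv: recently
          VP
            V: wrote
            NP
              Det: this
              N: proof
The span 'that grammar which recently wrote this proof' is the NP node built by NP → NP RelC.
Its mother is the VP built by VP → V NP.

VP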